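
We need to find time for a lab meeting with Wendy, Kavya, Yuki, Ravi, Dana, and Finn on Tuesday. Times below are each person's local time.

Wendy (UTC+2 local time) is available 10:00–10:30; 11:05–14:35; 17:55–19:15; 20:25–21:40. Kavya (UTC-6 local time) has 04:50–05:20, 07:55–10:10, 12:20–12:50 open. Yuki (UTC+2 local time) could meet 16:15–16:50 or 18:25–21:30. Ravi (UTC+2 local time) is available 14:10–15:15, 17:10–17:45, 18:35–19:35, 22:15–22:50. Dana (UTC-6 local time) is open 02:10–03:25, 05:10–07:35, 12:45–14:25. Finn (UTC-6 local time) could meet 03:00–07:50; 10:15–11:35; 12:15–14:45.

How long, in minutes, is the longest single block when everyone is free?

0

Wendy in UTC: 08:00-08:30, 09:05-12:35, 15:55-17:15, 18:25-19:40 (subtract 2h to convert from UTC+2).
Kavya in UTC: 10:50-11:20, 13:55-16:10, 18:20-18:50 (add 6h to convert from UTC-6).
Yuki in UTC: 14:15-14:50, 16:25-19:30 (subtract 2h to convert from UTC+2).
Ravi in UTC: 12:10-13:15, 15:10-15:45, 16:35-17:35, 20:15-20:50 (subtract 2h to convert from UTC+2).
Dana in UTC: 08:10-09:25, 11:10-13:35, 18:45-20:25 (add 6h to convert from UTC-6).
Finn in UTC: 09:00-13:50, 16:15-17:35, 18:15-20:45 (add 6h to convert from UTC-6).
Wendy ∩ Kavya: 10:50-11:20, 15:55-16:10, 18:25-18:50.
Wendy ∩ Kavya ∩ Yuki: 18:25-18:50.
Wendy ∩ Kavya ∩ Yuki ∩ Ravi: ∅.
Wendy ∩ Kavya ∩ Yuki ∩ Ravi ∩ Dana: ∅.
Wendy ∩ Kavya ∩ Yuki ∩ Ravi ∩ Dana ∩ Finn: ∅.
There is no time when everyone is free.
No common window exists, so the longest block is 0 minutes.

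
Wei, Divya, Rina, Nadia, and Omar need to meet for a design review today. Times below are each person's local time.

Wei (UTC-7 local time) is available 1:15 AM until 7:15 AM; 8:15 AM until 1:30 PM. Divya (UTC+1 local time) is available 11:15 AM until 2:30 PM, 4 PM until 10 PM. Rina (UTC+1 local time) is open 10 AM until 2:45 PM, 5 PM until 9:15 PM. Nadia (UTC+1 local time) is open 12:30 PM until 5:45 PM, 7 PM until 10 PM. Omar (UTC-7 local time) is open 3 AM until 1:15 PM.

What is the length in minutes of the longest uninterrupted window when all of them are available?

135

Wei in UTC: 08:15-14:15, 15:15-20:30 (add 7h to convert from UTC-7).
Divya in UTC: 10:15-13:30, 15:00-21:00 (subtract 1h to convert from UTC+1).
Rina in UTC: 09:00-13:45, 16:00-20:15 (subtract 1h to convert from UTC+1).
Nadia in UTC: 11:30-16:45, 18:00-21:00 (subtract 1h to convert from UTC+1).
Omar in UTC: 10:00-20:15 (add 7h to convert from UTC-7).
Wei ∩ Divya: 10:15-13:30, 15:15-20:30.
Wei ∩ Divya ∩ Rina: 10:15-13:30, 16:00-20:15.
Wei ∩ Divya ∩ Rina ∩ Nadia: 11:30-13:30, 16:00-16:45, 18:00-20:15.
Wei ∩ Divya ∩ Rina ∩ Nadia ∩ Omar: 11:30-13:30, 16:00-16:45, 18:00-20:15.
So the common availability across everyone is 11:30-13:30, 16:00-16:45, 18:00-20:15.
The longest is 18:00-20:15 at 135 minutes.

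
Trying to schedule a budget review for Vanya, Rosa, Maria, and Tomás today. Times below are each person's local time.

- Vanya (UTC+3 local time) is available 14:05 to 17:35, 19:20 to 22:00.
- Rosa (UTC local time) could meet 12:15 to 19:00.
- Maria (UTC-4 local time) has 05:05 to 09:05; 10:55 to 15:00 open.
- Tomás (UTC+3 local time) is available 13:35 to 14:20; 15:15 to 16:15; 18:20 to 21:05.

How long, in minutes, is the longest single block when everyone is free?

105

Vanya in UTC: 11:05-14:35, 16:20-19:00 (subtract 3h to convert from UTC+3).
Rosa in UTC: 12:15-19:00.
Maria in UTC: 09:05-13:05, 14:55-19:00 (add 4h to convert from UTC-4).
Tomás in UTC: 10:35-11:20, 12:15-13:15, 15:20-18:05 (subtract 3h to convert from UTC+3).
Vanya ∩ Rosa: 12:15-14:35, 16:20-19:00.
Vanya ∩ Rosa ∩ Maria: 12:15-13:05, 16:20-19:00.
Vanya ∩ Rosa ∩ Maria ∩ Tomás: 12:15-13:05, 16:20-18:05.
The longest is 16:20-18:05 at 105 minutes.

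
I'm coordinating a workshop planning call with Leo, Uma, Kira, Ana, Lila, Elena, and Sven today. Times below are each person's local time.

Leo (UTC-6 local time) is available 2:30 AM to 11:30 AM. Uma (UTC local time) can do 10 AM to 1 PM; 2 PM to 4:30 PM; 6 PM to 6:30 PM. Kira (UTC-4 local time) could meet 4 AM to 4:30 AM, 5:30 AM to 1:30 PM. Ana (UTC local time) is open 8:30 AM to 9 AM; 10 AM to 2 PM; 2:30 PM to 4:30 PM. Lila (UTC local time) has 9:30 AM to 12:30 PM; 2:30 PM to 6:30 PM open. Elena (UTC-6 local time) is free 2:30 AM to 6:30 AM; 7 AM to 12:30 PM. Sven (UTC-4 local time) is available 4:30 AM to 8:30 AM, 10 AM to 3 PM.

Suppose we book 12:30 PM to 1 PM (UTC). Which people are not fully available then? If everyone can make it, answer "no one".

Elena, Lila, Sven

Leo in UTC: 08:30-17:30 (add 6h to convert from UTC-6).
Uma in UTC: 10:00-13:00, 14:00-16:30, 18:00-18:30.
Kira in UTC: 08:00-08:30, 09:30-17:30 (add 4h to convert from UTC-4).
Ana in UTC: 08:30-09:00, 10:00-14:00, 14:30-16:30.
Lila in UTC: 09:30-12:30, 14:30-18:30.
Elena in UTC: 08:30-12:30, 13:00-18:30 (add 6h to convert from UTC-6).
Sven in UTC: 08:30-12:30, 14:00-19:00 (add 4h to convert from UTC-4).
Leo: free for 12:30-13:00. Uma: free for 12:30-13:00. Kira: free for 12:30-13:00. Ana: free for 12:30-13:00. Lila: not fully free for 12:30-13:00. Elena: not fully free for 12:30-13:00. Sven: not fully free for 12:30-13:00.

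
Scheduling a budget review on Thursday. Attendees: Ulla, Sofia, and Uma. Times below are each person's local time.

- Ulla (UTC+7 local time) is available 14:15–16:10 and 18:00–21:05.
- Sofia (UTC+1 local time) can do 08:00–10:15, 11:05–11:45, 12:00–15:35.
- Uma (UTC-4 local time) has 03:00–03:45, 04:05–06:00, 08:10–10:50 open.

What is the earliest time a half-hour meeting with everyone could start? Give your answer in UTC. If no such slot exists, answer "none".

07:15

Ulla in UTC: 07:15-09:10, 11:00-14:05 (subtract 7h to convert from UTC+7).
Sofia in UTC: 07:00-09:15, 10:05-10:45, 11:00-14:35 (subtract 1h to convert from UTC+1).
Uma in UTC: 07:00-07:45, 08:05-10:00, 12:10-14:50 (add 4h to convert from UTC-4).
Ulla ∩ Sofia: 07:15-09:10, 11:00-14:05.
Ulla ∩ Sofia ∩ Uma: 07:15-07:45, 08:05-09:10, 12:10-14:05.
The first common window of at least 30 minutes is 07:15-07:45, so the earliest start is 07:15.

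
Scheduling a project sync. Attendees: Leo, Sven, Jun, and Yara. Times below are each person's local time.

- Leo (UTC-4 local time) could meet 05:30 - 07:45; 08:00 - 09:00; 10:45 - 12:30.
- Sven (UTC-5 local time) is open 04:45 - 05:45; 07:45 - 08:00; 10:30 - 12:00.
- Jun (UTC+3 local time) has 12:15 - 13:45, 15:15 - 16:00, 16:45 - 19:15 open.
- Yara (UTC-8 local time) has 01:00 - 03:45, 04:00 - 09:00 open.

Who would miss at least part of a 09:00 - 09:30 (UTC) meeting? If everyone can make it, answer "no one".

Jun, Leo, Sven

Leo in UTC: 09:30-11:45, 12:00-13:00, 14:45-16:30 (add 4h to convert from UTC-4).
Sven in UTC: 09:45-10:45, 12:45-13:00, 15:30-17:00 (add 5h to convert from UTC-5).
Jun in UTC: 09:15-10:45, 12:15-13:00, 13:45-16:15 (subtract 3h to convert from UTC+3).
Yara in UTC: 09:00-11:45, 12:00-17:00 (add 8h to convert from UTC-8).
Leo: not fully free for 09:00-09:30. Sven: not fully free for 09:00-09:30. Jun: not fully free for 09:00-09:30. Yara: free for 09:00-09:30.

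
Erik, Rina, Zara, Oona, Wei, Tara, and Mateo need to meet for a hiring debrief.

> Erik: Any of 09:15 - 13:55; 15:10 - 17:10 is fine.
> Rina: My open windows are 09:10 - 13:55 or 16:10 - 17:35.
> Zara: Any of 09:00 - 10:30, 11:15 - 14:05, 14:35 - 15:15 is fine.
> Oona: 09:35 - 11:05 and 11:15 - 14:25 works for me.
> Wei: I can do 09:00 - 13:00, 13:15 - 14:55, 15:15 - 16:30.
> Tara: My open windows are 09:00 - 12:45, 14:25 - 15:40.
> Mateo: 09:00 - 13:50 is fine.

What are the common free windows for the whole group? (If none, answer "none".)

Erik ∩ Rina: 09:15-13:55, 16:10-17:10.
Erik ∩ Rina ∩ Zara: 09:15-10:30, 11:15-13:55.
Erik ∩ Rina ∩ Zara ∩ Oona: 09:35-10:30, 11:15-13:55.
Erik ∩ Rina ∩ Zara ∩ Oona ∩ Wei: 09:35-10:30, 11:15-13:00, 13:15-13:55.
Erik ∩ Rina ∩ Zara ∩ Oona ∩ Wei ∩ Tara: 09:35-10:30, 11:15-12:45.
Erik ∩ Rina ∩ Zara ∩ Oona ∩ Wei ∩ Tara ∩ Mateo: 09:35-10:30, 11:15-12:45.

09:35-10:30, 11:15-12:45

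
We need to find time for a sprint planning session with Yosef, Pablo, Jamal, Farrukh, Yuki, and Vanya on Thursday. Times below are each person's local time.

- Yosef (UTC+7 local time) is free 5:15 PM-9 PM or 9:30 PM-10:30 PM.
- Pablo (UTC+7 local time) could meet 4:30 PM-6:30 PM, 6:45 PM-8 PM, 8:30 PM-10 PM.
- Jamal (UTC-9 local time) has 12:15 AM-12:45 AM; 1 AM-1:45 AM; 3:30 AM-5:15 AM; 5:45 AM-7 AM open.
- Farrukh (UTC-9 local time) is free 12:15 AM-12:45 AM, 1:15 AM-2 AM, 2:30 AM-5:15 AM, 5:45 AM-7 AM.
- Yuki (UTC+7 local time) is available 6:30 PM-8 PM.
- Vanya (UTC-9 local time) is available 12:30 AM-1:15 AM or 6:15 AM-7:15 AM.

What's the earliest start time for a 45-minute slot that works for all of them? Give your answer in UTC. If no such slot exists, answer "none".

none

Yosef in UTC: 10:15-14:00, 14:30-15:30 (subtract 7h to convert from UTC+7).
Pablo in UTC: 09:30-11:30, 11:45-13:00, 13:30-15:00 (subtract 7h to convert from UTC+7).
Jamal in UTC: 09:15-09:45, 10:00-10:45, 12:30-14:15, 14:45-16:00 (add 9h to convert from UTC-9).
Farrukh in UTC: 09:15-09:45, 10:15-11:00, 11:30-14:15, 14:45-16:00 (add 9h to convert from UTC-9).
Yuki in UTC: 11:30-13:00 (subtract 7h to convert from UTC+7).
Vanya in UTC: 09:30-10:15, 15:15-16:15 (add 9h to convert from UTC-9).
Yosef ∩ Pablo: 10:15-11:30, 11:45-13:00, 13:30-14:00, 14:30-15:00.
Yosef ∩ Pablo ∩ Jamal: 10:15-10:45, 12:30-13:00, 13:30-14:00, 14:45-15:00.
Yosef ∩ Pablo ∩ Jamal ∩ Farrukh: 10:15-10:45, 12:30-13:00, 13:30-14:00, 14:45-15:00.
Yosef ∩ Pablo ∩ Jamal ∩ Farrukh ∩ Yuki: 12:30-13:00.
Yosef ∩ Pablo ∩ Jamal ∩ Farrukh ∩ Yuki ∩ Vanya: ∅.
There is no time when everyone is free.
No common window is at least 45 minutes long.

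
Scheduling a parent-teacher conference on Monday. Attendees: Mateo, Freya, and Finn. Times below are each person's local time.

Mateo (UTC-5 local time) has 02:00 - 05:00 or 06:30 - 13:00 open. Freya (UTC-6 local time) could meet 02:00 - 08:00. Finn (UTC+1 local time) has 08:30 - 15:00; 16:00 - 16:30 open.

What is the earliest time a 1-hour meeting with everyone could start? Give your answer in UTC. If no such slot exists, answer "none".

Mateo in UTC: 07:00-10:00, 11:30-18:00 (add 5h to convert from UTC-5).
Freya in UTC: 08:00-14:00 (add 6h to convert from UTC-6).
Finn in UTC: 07:30-14:00, 15:00-15:30 (subtract 1h to convert from UTC+1).
Mateo ∩ Freya: 08:00-10:00, 11:30-14:00.
Mateo ∩ Freya ∩ Finn: 08:00-10:00, 11:30-14:00.
So the common availability across everyone is 08:00-10:00, 11:30-14:00.
The first common window of at least 60 minutes is 08:00-10:00, so the earliest start is 08:00.

08:00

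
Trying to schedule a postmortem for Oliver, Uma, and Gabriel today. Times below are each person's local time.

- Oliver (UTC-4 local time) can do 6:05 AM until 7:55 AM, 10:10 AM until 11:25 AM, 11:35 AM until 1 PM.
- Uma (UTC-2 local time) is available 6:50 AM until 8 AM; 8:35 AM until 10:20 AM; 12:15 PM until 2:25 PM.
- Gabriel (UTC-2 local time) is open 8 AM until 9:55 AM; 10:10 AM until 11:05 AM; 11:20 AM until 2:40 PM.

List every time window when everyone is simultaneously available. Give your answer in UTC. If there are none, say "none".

Oliver in UTC: 10:05-11:55, 14:10-15:25, 15:35-17:00 (add 4h to convert from UTC-4).
Uma in UTC: 08:50-10:00, 10:35-12:20, 14:15-16:25 (add 2h to convert from UTC-2).
Gabriel in UTC: 10:00-11:55, 12:10-13:05, 13:20-16:40 (add 2h to convert from UTC-2).
Oliver ∩ Uma: 10:35-11:55, 14:15-15:25, 15:35-16:25.
Oliver ∩ Uma ∩ Gabriel: 10:35-11:55, 14:15-15:25, 15:35-16:25.

10:35-11:55, 14:15-15:25, 15:35-16:25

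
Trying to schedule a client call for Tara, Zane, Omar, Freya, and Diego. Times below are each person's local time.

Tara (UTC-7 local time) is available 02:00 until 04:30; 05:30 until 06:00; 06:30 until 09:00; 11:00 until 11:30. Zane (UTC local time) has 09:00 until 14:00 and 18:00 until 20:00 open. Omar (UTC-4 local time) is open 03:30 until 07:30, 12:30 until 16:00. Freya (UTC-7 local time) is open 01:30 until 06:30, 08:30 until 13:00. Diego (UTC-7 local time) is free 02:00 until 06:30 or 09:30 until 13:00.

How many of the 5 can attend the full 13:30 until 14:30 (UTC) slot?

1

Tara in UTC: 09:00-11:30, 12:30-13:00, 13:30-16:00, 18:00-18:30 (add 7h to convert from UTC-7).
Zane in UTC: 09:00-14:00, 18:00-20:00.
Omar in UTC: 07:30-11:30, 16:30-20:00 (add 4h to convert from UTC-4).
Freya in UTC: 08:30-13:30, 15:30-20:00 (add 7h to convert from UTC-7).
Diego in UTC: 09:00-13:30, 16:30-20:00 (add 7h to convert from UTC-7).
Tara can make the full 13:30-14:30 slot — that's 1.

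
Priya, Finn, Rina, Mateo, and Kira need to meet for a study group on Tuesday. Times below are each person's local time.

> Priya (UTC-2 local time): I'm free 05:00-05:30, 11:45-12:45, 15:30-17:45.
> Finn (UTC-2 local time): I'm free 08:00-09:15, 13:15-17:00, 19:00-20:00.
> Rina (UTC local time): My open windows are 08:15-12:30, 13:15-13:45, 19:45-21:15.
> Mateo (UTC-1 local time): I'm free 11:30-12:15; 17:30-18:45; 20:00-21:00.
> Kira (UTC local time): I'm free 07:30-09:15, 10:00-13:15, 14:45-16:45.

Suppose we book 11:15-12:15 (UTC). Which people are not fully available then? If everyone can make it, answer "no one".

Finn, Mateo, Priya

Priya in UTC: 07:00-07:30, 13:45-14:45, 17:30-19:45 (add 2h to convert from UTC-2).
Finn in UTC: 10:00-11:15, 15:15-19:00, 21:00-22:00 (add 2h to convert from UTC-2).
Rina in UTC: 08:15-12:30, 13:15-13:45, 19:45-21:15.
Mateo in UTC: 12:30-13:15, 18:30-19:45, 21:00-22:00 (add 1h to convert from UTC-1).
Kira in UTC: 07:30-09:15, 10:00-13:15, 14:45-16:45.
Priya: not fully free for 11:15-12:15. Finn: not fully free for 11:15-12:15. Rina: free for 11:15-12:15. Mateo: not fully free for 11:15-12:15. Kira: free for 11:15-12:15.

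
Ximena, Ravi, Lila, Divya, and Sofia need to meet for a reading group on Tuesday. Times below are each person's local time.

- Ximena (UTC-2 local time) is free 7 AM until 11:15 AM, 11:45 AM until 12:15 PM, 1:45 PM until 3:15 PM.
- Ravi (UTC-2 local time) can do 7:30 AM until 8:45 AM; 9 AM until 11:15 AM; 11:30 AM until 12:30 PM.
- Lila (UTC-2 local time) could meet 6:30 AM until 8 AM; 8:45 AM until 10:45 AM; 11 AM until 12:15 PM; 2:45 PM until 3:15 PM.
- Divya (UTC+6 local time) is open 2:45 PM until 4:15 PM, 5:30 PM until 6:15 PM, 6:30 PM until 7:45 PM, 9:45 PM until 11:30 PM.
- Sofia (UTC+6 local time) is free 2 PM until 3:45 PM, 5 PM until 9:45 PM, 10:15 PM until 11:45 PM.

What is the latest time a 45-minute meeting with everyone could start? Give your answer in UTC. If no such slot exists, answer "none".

11:30

Ximena in UTC: 09:00-13:15, 13:45-14:15, 15:45-17:15 (add 2h to convert from UTC-2).
Ravi in UTC: 09:30-10:45, 11:00-13:15, 13:30-14:30 (add 2h to convert from UTC-2).
Lila in UTC: 08:30-10:00, 10:45-12:45, 13:00-14:15, 16:45-17:15 (add 2h to convert from UTC-2).
Divya in UTC: 08:45-10:15, 11:30-12:15, 12:30-13:45, 15:45-17:30 (subtract 6h to convert from UTC+6).
Sofia in UTC: 08:00-09:45, 11:00-15:45, 16:15-17:45 (subtract 6h to convert from UTC+6).
Ximena ∩ Ravi: 09:30-10:45, 11:00-13:15, 13:45-14:15.
Ximena ∩ Ravi ∩ Lila: 09:30-10:00, 11:00-12:45, 13:00-13:15, 13:45-14:15.
Ximena ∩ Ravi ∩ Lila ∩ Divya: 09:30-10:00, 11:30-12:15, 12:30-12:45, 13:00-13:15.
Ximena ∩ Ravi ∩ Lila ∩ Divya ∩ Sofia: 09:30-09:45, 11:30-12:15, 12:30-12:45, 13:00-13:15.
So the common availability across everyone is 09:30-09:45, 11:30-12:15, 12:30-12:45, 13:00-13:15.
The last common window of at least 45 minutes is 11:30-12:15; a 45-minute meeting can start as late as 11:30 and still end by 12:15.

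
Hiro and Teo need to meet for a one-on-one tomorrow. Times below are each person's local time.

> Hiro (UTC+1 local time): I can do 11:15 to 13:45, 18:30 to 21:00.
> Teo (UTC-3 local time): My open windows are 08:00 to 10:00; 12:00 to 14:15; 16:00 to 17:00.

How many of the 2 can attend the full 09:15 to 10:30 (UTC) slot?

Hiro in UTC: 10:15-12:45, 17:30-20:00 (subtract 1h to convert from UTC+1).
Teo in UTC: 11:00-13:00, 15:00-17:15, 19:00-20:00 (add 3h to convert from UTC-3).
nobody can make the full 09:15-10:30 slot — that's 0.

0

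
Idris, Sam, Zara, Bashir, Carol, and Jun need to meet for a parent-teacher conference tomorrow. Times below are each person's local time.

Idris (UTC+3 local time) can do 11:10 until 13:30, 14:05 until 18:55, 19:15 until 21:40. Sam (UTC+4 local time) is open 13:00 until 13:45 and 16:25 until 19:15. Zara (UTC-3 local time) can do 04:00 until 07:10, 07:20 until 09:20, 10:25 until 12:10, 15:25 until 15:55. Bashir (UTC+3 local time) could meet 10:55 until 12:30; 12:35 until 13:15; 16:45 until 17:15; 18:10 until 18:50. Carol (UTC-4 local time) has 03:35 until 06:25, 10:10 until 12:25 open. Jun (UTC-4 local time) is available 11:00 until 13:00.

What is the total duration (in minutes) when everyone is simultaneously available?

0

Idris in UTC: 08:10-10:30, 11:05-15:55, 16:15-18:40 (subtract 3h to convert from UTC+3).
Sam in UTC: 09:00-09:45, 12:25-15:15 (subtract 4h to convert from UTC+4).
Zara in UTC: 07:00-10:10, 10:20-12:20, 13:25-15:10, 18:25-18:55 (add 3h to convert from UTC-3).
Bashir in UTC: 07:55-09:30, 09:35-10:15, 13:45-14:15, 15:10-15:50 (subtract 3h to convert from UTC+3).
Carol in UTC: 07:35-10:25, 14:10-16:25 (add 4h to convert from UTC-4).
Jun in UTC: 15:00-17:00 (add 4h to convert from UTC-4).
Idris ∩ Sam: 09:00-09:45, 12:25-15:15.
Idris ∩ Sam ∩ Zara: 09:00-09:45, 13:25-15:10.
Idris ∩ Sam ∩ Zara ∩ Bashir: 09:00-09:30, 09:35-09:45, 13:45-14:15.
Idris ∩ Sam ∩ Zara ∩ Bashir ∩ Carol: 09:00-09:30, 09:35-09:45, 14:10-14:15.
Idris ∩ Sam ∩ Zara ∩ Bashir ∩ Carol ∩ Jun: ∅.
There is no time when everyone is free.
There is no common window, so the total is 0 minutes.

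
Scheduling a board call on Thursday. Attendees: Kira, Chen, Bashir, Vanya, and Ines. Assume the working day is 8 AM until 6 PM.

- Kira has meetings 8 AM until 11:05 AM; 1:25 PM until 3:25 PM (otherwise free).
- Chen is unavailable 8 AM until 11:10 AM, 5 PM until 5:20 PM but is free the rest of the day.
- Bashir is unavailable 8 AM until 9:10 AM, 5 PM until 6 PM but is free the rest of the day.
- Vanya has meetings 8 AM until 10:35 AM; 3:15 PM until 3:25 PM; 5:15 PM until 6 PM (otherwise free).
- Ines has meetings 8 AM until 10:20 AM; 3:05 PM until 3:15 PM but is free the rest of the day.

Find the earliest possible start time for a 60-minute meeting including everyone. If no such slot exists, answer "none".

Kira free: 11:05-13:25, 15:25-18:00 (invert busy blocks within the working day).
Chen free: 11:10-17:00, 17:20-18:00 (invert busy blocks within the working day).
Bashir free: 09:10-17:00 (invert busy blocks within the working day).
Vanya free: 10:35-15:15, 15:25-17:15 (invert busy blocks within the working day).
Ines free: 10:20-15:05, 15:15-18:00 (invert busy blocks within the working day).
Kira ∩ Chen: 11:10-13:25, 15:25-17:00, 17:20-18:00.
Kira ∩ Chen ∩ Bashir: 11:10-13:25, 15:25-17:00.
Kira ∩ Chen ∩ Bashir ∩ Vanya: 11:10-13:25, 15:25-17:00.
Kira ∩ Chen ∩ Bashir ∩ Vanya ∩ Ines: 11:10-13:25, 15:25-17:00.
The first common window of at least 60 minutes is 11:10-13:25, so the earliest start is 11:10.

11:10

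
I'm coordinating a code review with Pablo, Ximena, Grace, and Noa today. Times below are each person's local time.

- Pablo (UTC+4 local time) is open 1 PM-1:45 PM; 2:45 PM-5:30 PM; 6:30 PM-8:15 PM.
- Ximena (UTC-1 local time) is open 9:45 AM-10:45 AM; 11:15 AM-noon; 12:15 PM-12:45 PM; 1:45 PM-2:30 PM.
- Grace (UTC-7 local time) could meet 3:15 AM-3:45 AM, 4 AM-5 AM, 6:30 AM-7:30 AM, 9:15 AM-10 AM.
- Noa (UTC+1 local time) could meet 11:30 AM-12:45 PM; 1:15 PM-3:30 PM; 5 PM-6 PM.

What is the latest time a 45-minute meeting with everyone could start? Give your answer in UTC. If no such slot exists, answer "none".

11:00

Pablo in UTC: 09:00-09:45, 10:45-13:30, 14:30-16:15 (subtract 4h to convert from UTC+4).
Ximena in UTC: 10:45-11:45, 12:15-13:00, 13:15-13:45, 14:45-15:30 (add 1h to convert from UTC-1).
Grace in UTC: 10:15-10:45, 11:00-12:00, 13:30-14:30, 16:15-17:00 (add 7h to convert from UTC-7).
Noa in UTC: 10:30-11:45, 12:15-14:30, 16:00-17:00 (subtract 1h to convert from UTC+1).
Pablo ∩ Ximena: 10:45-11:45, 12:15-13:00, 13:15-13:30, 14:45-15:30.
Pablo ∩ Ximena ∩ Grace: 11:00-11:45.
Pablo ∩ Ximena ∩ Grace ∩ Noa: 11:00-11:45.
The last common window of at least 45 minutes is 11:00-11:45; a 45-minute meeting can start as late as 11:00 and still end by 11:45.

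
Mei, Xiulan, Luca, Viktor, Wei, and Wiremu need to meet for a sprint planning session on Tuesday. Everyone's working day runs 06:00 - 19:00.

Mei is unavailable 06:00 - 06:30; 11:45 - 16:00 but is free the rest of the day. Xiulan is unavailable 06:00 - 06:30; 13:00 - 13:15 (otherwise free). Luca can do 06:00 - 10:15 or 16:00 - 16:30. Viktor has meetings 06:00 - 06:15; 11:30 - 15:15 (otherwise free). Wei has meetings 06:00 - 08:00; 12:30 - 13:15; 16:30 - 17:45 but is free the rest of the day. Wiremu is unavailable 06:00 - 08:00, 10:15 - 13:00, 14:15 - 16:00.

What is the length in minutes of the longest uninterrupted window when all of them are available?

Mei free: 06:30-11:45, 16:00-19:00 (invert busy blocks within the working day).
Xiulan free: 06:30-13:00, 13:15-19:00 (invert busy blocks within the working day).
Luca free: 06:00-10:15, 16:00-16:30.
Viktor free: 06:15-11:30, 15:15-19:00 (invert busy blocks within the working day).
Wei free: 08:00-12:30, 13:15-16:30, 17:45-19:00 (invert busy blocks within the working day).
Wiremu free: 08:00-10:15, 13:00-14:15, 16:00-19:00 (invert busy blocks within the working day).
Mei ∩ Xiulan: 06:30-11:45, 16:00-19:00.
Mei ∩ Xiulan ∩ Luca: 06:30-10:15, 16:00-16:30.
Mei ∩ Xiulan ∩ Luca ∩ Viktor: 06:30-10:15, 16:00-16:30.
Mei ∩ Xiulan ∩ Luca ∩ Viktor ∩ Wei: 08:00-10:15, 16:00-16:30.
Mei ∩ Xiulan ∩ Luca ∩ Viktor ∩ Wei ∩ Wiremu: 08:00-10:15, 16:00-16:30.
The longest is 08:00-10:15 at 135 minutes.

135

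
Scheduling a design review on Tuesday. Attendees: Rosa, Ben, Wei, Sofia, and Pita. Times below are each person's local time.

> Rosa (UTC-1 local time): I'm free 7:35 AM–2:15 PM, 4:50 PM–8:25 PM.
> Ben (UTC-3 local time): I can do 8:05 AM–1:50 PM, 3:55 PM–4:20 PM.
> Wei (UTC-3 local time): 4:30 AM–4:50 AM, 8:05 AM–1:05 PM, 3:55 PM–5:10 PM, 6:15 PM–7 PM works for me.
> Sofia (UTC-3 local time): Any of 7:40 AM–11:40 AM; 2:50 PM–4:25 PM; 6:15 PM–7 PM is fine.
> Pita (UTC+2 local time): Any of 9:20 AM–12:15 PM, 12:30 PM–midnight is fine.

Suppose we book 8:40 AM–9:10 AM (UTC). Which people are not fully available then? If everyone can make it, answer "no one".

Rosa in UTC: 08:35-15:15, 17:50-21:25 (add 1h to convert from UTC-1).
Ben in UTC: 11:05-16:50, 18:55-19:20 (add 3h to convert from UTC-3).
Wei in UTC: 07:30-07:50, 11:05-16:05, 18:55-20:10, 21:15-22:00 (add 3h to convert from UTC-3).
Sofia in UTC: 10:40-14:40, 17:50-19:25, 21:15-22:00 (add 3h to convert from UTC-3).
Pita in UTC: 07:20-10:15, 10:30-22:00 (subtract 2h to convert from UTC+2).
Rosa: free for 08:40-09:10. Ben: not fully free for 08:40-09:10. Wei: not fully free for 08:40-09:10. Sofia: not fully free for 08:40-09:10. Pita: free for 08:40-09:10.

Ben, Sofia, Wei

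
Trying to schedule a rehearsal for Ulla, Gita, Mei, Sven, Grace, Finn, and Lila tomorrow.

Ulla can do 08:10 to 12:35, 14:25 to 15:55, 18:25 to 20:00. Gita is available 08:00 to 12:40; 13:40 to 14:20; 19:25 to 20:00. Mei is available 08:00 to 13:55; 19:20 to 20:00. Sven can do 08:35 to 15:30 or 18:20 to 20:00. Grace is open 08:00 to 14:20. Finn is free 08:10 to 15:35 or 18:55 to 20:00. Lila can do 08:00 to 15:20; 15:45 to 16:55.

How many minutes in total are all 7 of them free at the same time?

Ulla ∩ Gita: 08:10-12:35, 19:25-20:00.
Ulla ∩ Gita ∩ Mei: 08:10-12:35, 19:25-20:00.
Ulla ∩ Gita ∩ Mei ∩ Sven: 08:35-12:35, 19:25-20:00.
Ulla ∩ Gita ∩ Mei ∩ Sven ∩ Grace: 08:35-12:35.
Ulla ∩ Gita ∩ Mei ∩ Sven ∩ Grace ∩ Finn: 08:35-12:35.
Ulla ∩ Gita ∩ Mei ∩ Sven ∩ Grace ∩ Finn ∩ Lila: 08:35-12:35.
That's a single block of 240 minutes.

240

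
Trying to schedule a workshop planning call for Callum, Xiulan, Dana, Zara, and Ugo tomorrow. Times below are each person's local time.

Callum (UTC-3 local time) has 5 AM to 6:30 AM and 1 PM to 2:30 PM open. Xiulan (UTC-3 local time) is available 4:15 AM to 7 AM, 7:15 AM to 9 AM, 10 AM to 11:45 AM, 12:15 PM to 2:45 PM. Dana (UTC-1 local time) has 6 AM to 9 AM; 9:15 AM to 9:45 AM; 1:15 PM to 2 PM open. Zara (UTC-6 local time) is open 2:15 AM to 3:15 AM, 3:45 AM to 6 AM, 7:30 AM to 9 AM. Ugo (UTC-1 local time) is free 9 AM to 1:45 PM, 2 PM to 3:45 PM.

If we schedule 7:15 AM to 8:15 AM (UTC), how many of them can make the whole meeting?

2

Callum in UTC: 08:00-09:30, 16:00-17:30 (add 3h to convert from UTC-3).
Xiulan in UTC: 07:15-10:00, 10:15-12:00, 13:00-14:45, 15:15-17:45 (add 3h to convert from UTC-3).
Dana in UTC: 07:00-10:00, 10:15-10:45, 14:15-15:00 (add 1h to convert from UTC-1).
Zara in UTC: 08:15-09:15, 09:45-12:00, 13:30-15:00 (add 6h to convert from UTC-6).
Ugo in UTC: 10:00-14:45, 15:00-16:45 (add 1h to convert from UTC-1).
Xiulan and Dana can make the full 07:15-08:15 slot — that's 2.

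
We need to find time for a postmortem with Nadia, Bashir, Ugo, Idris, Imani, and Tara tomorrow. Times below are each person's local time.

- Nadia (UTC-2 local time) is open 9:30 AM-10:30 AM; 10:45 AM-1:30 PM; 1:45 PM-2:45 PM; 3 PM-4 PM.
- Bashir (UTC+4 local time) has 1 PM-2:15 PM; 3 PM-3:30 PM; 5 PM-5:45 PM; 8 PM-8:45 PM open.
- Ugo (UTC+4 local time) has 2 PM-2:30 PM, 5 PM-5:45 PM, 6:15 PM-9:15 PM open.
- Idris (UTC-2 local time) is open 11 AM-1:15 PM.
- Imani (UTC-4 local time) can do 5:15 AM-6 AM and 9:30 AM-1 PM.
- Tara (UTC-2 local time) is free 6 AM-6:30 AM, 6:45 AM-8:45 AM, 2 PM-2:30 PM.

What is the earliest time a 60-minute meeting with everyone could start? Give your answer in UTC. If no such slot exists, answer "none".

Nadia in UTC: 11:30-12:30, 12:45-15:30, 15:45-16:45, 17:00-18:00 (add 2h to convert from UTC-2).
Bashir in UTC: 09:00-10:15, 11:00-11:30, 13:00-13:45, 16:00-16:45 (subtract 4h to convert from UTC+4).
Ugo in UTC: 10:00-10:30, 13:00-13:45, 14:15-17:15 (subtract 4h to convert from UTC+4).
Idris in UTC: 13:00-15:15 (add 2h to convert from UTC-2).
Imani in UTC: 09:15-10:00, 13:30-17:00 (add 4h to convert from UTC-4).
Tara in UTC: 08:00-08:30, 08:45-10:45, 16:00-16:30 (add 2h to convert from UTC-2).
Nadia ∩ Bashir: 13:00-13:45, 16:00-16:45.
Nadia ∩ Bashir ∩ Ugo: 13:00-13:45, 16:00-16:45.
Nadia ∩ Bashir ∩ Ugo ∩ Idris: 13:00-13:45.
Nadia ∩ Bashir ∩ Ugo ∩ Idris ∩ Imani: 13:30-13:45.
Nadia ∩ Bashir ∩ Ugo ∩ Idris ∩ Imani ∩ Tara: ∅.
There is no time when everyone is free.
No common window is at least 60 minutes long.

none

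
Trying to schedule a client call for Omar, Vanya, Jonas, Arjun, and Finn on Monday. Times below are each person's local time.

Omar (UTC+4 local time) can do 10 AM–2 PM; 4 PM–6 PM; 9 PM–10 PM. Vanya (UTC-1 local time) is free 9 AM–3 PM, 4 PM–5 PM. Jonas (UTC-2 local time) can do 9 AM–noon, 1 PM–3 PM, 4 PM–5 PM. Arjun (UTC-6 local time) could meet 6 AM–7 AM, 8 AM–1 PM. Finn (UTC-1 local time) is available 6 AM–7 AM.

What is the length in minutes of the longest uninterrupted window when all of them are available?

Omar in UTC: 06:00-10:00, 12:00-14:00, 17:00-18:00 (subtract 4h to convert from UTC+4).
Vanya in UTC: 10:00-16:00, 17:00-18:00 (add 1h to convert from UTC-1).
Jonas in UTC: 11:00-14:00, 15:00-17:00, 18:00-19:00 (add 2h to convert from UTC-2).
Arjun in UTC: 12:00-13:00, 14:00-19:00 (add 6h to convert from UTC-6).
Finn in UTC: 07:00-08:00 (add 1h to convert from UTC-1).
Omar ∩ Vanya: 12:00-14:00, 17:00-18:00.
Omar ∩ Vanya ∩ Jonas: 12:00-14:00.
Omar ∩ Vanya ∩ Jonas ∩ Arjun: 12:00-13:00.
Omar ∩ Vanya ∩ Jonas ∩ Arjun ∩ Finn: ∅.
There is no time when everyone is free.
No common window exists, so the longest block is 0 minutes.

0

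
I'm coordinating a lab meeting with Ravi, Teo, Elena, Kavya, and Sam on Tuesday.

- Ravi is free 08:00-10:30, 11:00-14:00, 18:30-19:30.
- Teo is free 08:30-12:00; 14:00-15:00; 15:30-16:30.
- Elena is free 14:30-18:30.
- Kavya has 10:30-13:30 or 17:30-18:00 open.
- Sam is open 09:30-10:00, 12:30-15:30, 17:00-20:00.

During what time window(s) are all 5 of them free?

none

Ravi ∩ Teo: 08:30-10:30, 11:00-12:00.
Ravi ∩ Teo ∩ Elena: ∅.
Ravi ∩ Teo ∩ Elena ∩ Kavya: ∅.
Ravi ∩ Teo ∩ Elena ∩ Kavya ∩ Sam: ∅.
There is no time when everyone is free.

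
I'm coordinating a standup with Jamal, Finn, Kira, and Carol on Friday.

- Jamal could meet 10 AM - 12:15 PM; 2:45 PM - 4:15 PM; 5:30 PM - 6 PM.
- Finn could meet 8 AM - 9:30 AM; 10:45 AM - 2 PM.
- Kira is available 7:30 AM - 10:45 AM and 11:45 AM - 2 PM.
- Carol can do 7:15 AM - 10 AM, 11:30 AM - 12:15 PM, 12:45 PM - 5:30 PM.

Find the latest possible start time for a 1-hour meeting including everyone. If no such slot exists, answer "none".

Jamal ∩ Finn: 10:45-12:15.
Jamal ∩ Finn ∩ Kira: 11:45-12:15.
Jamal ∩ Finn ∩ Kira ∩ Carol: 11:45-12:15.
No common window is at least 60 minutes long.

none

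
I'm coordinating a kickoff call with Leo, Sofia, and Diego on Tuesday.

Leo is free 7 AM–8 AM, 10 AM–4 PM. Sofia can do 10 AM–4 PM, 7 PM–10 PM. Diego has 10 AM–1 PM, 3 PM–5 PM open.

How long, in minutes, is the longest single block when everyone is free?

Leo ∩ Sofia: 10:00-16:00.
Leo ∩ Sofia ∩ Diego: 10:00-13:00, 15:00-16:00.
So the common availability across everyone is 10:00-13:00, 15:00-16:00.
The longest is 10:00-13:00 at 180 minutes.

180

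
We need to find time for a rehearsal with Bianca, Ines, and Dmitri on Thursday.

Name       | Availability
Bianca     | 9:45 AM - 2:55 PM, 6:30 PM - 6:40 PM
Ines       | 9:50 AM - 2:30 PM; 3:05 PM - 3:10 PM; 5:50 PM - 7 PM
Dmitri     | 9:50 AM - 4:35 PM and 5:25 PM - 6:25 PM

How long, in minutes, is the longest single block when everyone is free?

Bianca ∩ Ines: 09:50-14:30, 18:30-18:40.
Bianca ∩ Ines ∩ Dmitri: 09:50-14:30.
Those are the intersection windows.
The longest is 09:50-14:30 at 280 minutes.

280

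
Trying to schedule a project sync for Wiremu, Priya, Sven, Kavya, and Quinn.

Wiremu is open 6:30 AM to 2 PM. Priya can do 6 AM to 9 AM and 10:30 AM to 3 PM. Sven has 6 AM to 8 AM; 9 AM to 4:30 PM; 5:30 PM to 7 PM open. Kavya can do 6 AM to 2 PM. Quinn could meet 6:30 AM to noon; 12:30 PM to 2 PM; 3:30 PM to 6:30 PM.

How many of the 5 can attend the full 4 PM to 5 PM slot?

1

Quinn can make the full 16:00-17:00 slot — that's 1.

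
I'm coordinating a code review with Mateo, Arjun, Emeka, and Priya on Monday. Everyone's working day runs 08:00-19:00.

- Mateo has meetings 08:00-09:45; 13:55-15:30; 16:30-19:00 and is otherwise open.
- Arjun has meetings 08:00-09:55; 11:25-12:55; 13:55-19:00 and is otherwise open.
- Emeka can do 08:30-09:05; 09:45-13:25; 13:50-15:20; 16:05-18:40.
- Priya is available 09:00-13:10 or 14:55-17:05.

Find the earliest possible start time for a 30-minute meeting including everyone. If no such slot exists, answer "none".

09:55

Mateo free: 09:45-13:55, 15:30-16:30 (invert busy blocks within the working day).
Arjun free: 09:55-11:25, 12:55-13:55 (invert busy blocks within the working day).
Emeka free: 08:30-09:05, 09:45-13:25, 13:50-15:20, 16:05-18:40.
Priya free: 09:00-13:10, 14:55-17:05.
Mateo ∩ Arjun: 09:55-11:25, 12:55-13:55.
Mateo ∩ Arjun ∩ Emeka: 09:55-11:25, 12:55-13:25, 13:50-13:55.
Mateo ∩ Arjun ∩ Emeka ∩ Priya: 09:55-11:25, 12:55-13:10.
The first common window of at least 30 minutes is 09:55-11:25, so the earliest start is 09:55.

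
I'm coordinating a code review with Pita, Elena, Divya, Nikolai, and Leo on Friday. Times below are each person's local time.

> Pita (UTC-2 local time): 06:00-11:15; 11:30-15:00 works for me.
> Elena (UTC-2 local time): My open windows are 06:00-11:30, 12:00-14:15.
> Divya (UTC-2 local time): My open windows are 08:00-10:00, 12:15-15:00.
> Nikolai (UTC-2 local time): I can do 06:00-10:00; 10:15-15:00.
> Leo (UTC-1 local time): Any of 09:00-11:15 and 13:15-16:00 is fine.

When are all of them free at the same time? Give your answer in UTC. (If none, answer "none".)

10:00-12:00, 14:15-16:15

Pita in UTC: 08:00-13:15, 13:30-17:00 (add 2h to convert from UTC-2).
Elena in UTC: 08:00-13:30, 14:00-16:15 (add 2h to convert from UTC-2).
Divya in UTC: 10:00-12:00, 14:15-17:00 (add 2h to convert from UTC-2).
Nikolai in UTC: 08:00-12:00, 12:15-17:00 (add 2h to convert from UTC-2).
Leo in UTC: 10:00-12:15, 14:15-17:00 (add 1h to convert from UTC-1).
Pita ∩ Elena: 08:00-13:15, 14:00-16:15.
Pita ∩ Elena ∩ Divya: 10:00-12:00, 14:15-16:15.
Pita ∩ Elena ∩ Divya ∩ Nikolai: 10:00-12:00, 14:15-16:15.
Pita ∩ Elena ∩ Divya ∩ Nikolai ∩ Leo: 10:00-12:00, 14:15-16:15.
So the common availability across everyone is 10:00-12:00, 14:15-16:15.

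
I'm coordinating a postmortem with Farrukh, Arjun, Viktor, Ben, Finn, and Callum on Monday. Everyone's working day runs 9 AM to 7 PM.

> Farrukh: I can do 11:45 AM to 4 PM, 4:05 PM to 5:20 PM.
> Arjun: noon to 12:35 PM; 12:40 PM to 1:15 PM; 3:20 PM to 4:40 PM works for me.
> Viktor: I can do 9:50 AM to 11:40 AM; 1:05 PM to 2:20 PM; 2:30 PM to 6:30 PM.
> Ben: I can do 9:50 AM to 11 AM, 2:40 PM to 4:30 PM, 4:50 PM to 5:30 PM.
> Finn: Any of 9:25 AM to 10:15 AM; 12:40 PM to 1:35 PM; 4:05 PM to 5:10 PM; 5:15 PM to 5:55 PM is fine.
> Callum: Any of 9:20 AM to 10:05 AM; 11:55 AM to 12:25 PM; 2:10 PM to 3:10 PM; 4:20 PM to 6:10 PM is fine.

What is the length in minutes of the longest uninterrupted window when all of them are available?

10

Farrukh ∩ Arjun: 12:00-12:35, 12:40-13:15, 15:20-16:00, 16:05-16:40.
Farrukh ∩ Arjun ∩ Viktor: 13:05-13:15, 15:20-16:00, 16:05-16:40.
Farrukh ∩ Arjun ∩ Viktor ∩ Ben: 15:20-16:00, 16:05-16:30.
Farrukh ∩ Arjun ∩ Viktor ∩ Ben ∩ Finn: 16:05-16:30.
Farrukh ∩ Arjun ∩ Viktor ∩ Ben ∩ Finn ∩ Callum: 16:20-16:30.
The longest is 16:20-16:30 at 10 minutes.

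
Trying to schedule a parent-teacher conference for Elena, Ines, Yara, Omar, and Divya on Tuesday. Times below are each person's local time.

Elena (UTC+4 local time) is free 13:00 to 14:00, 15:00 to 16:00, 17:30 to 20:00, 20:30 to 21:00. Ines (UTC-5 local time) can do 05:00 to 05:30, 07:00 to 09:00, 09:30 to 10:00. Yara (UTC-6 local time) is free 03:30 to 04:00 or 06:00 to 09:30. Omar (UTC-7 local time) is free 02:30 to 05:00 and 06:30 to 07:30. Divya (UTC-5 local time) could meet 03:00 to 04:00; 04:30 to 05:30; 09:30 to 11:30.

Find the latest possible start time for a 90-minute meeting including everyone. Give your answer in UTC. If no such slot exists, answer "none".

Elena in UTC: 09:00-10:00, 11:00-12:00, 13:30-16:00, 16:30-17:00 (subtract 4h to convert from UTC+4).
Ines in UTC: 10:00-10:30, 12:00-14:00, 14:30-15:00 (add 5h to convert from UTC-5).
Yara in UTC: 09:30-10:00, 12:00-15:30 (add 6h to convert from UTC-6).
Omar in UTC: 09:30-12:00, 13:30-14:30 (add 7h to convert from UTC-7).
Divya in UTC: 08:00-09:00, 09:30-10:30, 14:30-16:30 (add 5h to convert from UTC-5).
Elena ∩ Ines: 13:30-14:00, 14:30-15:00.
Elena ∩ Ines ∩ Yara: 13:30-14:00, 14:30-15:00.
Elena ∩ Ines ∩ Yara ∩ Omar: 13:30-14:00.
Elena ∩ Ines ∩ Yara ∩ Omar ∩ Divya: ∅.
There is no time when everyone is free.
No common window is at least 90 minutes long.

none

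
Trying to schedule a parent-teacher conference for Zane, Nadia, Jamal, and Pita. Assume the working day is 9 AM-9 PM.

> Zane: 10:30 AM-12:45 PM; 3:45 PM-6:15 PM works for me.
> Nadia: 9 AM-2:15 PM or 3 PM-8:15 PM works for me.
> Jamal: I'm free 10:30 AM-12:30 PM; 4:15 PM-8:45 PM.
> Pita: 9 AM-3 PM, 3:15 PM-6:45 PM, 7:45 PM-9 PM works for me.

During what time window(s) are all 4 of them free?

10:30-12:30, 16:15-18:15

Zane ∩ Nadia: 10:30-12:45, 15:45-18:15.
Zane ∩ Nadia ∩ Jamal: 10:30-12:30, 16:15-18:15.
Zane ∩ Nadia ∩ Jamal ∩ Pita: 10:30-12:30, 16:15-18:15.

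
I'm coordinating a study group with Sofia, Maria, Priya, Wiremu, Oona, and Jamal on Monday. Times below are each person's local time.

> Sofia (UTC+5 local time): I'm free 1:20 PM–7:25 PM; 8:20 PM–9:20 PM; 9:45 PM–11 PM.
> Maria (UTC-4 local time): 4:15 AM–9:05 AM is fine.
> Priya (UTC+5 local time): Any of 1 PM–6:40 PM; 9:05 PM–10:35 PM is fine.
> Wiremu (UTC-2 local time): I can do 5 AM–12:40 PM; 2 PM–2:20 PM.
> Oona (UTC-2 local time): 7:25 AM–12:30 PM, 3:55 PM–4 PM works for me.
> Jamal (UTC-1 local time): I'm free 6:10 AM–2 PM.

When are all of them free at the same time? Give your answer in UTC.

Sofia in UTC: 08:20-14:25, 15:20-16:20, 16:45-18:00 (subtract 5h to convert from UTC+5).
Maria in UTC: 08:15-13:05 (add 4h to convert from UTC-4).
Priya in UTC: 08:00-13:40, 16:05-17:35 (subtract 5h to convert from UTC+5).
Wiremu in UTC: 07:00-14:40, 16:00-16:20 (add 2h to convert from UTC-2).
Oona in UTC: 09:25-14:30, 17:55-18:00 (add 2h to convert from UTC-2).
Jamal in UTC: 07:10-15:00 (add 1h to convert from UTC-1).
Sofia ∩ Maria: 08:20-13:05.
Sofia ∩ Maria ∩ Priya: 08:20-13:05.
Sofia ∩ Maria ∩ Priya ∩ Wiremu: 08:20-13:05.
Sofia ∩ Maria ∩ Priya ∩ Wiremu ∩ Oona: 09:25-13:05.
Sofia ∩ Maria ∩ Priya ∩ Wiremu ∩ Oona ∩ Jamal: 09:25-13:05.
So the common availability across everyone is 09:25-13:05.

09:25-13:05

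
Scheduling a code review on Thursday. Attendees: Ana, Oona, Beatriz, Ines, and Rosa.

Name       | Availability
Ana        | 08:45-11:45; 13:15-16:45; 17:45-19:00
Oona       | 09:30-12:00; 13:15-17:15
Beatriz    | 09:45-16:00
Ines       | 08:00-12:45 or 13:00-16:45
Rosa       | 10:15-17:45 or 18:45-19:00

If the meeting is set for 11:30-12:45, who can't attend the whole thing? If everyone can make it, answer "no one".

Ana, Oona

Ana: not fully free for 11:30-12:45. Oona: not fully free for 11:30-12:45. Beatriz: free for 11:30-12:45. Ines: free for 11:30-12:45. Rosa: free for 11:30-12:45.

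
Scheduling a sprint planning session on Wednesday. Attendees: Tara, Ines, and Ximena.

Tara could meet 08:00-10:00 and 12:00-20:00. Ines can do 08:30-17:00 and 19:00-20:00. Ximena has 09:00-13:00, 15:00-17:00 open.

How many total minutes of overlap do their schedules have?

Tara ∩ Ines: 08:30-10:00, 12:00-17:00, 19:00-20:00.
Tara ∩ Ines ∩ Ximena: 09:00-10:00, 12:00-13:00, 15:00-17:00.
Summing the common windows: 60 + 60 + 120 = 240 minutes.

240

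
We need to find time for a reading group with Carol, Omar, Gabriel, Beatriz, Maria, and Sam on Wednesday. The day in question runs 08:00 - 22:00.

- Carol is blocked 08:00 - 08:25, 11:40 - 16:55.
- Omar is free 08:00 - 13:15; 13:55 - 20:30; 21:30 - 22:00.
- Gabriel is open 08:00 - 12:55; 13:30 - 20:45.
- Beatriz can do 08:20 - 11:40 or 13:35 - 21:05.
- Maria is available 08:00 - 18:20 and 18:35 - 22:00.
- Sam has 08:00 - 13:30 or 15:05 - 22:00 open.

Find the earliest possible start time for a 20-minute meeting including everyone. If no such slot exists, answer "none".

Carol free: 08:25-11:40, 16:55-22:00 (invert busy blocks within the working day).
Omar free: 08:00-13:15, 13:55-20:30, 21:30-22:00.
Gabriel free: 08:00-12:55, 13:30-20:45.
Beatriz free: 08:20-11:40, 13:35-21:05.
Maria free: 08:00-18:20, 18:35-22:00.
Sam free: 08:00-13:30, 15:05-22:00.
Carol ∩ Omar: 08:25-11:40, 16:55-20:30, 21:30-22:00.
Carol ∩ Omar ∩ Gabriel: 08:25-11:40, 16:55-20:30.
Carol ∩ Omar ∩ Gabriel ∩ Beatriz: 08:25-11:40, 16:55-20:30.
Carol ∩ Omar ∩ Gabriel ∩ Beatriz ∩ Maria: 08:25-11:40, 16:55-18:20, 18:35-20:30.
Carol ∩ Omar ∩ Gabriel ∩ Beatriz ∩ Maria ∩ Sam: 08:25-11:40, 16:55-18:20, 18:35-20:30.
The first common window of at least 20 minutes is 08:25-11:40, so the earliest start is 08:25.

08:25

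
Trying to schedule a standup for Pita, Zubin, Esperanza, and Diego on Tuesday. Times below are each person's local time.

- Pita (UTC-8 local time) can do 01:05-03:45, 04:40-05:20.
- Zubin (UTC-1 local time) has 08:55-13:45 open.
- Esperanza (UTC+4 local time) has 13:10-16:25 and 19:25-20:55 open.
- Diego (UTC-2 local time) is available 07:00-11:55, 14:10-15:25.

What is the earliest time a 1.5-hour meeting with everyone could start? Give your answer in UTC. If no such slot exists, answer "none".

09:55

Pita in UTC: 09:05-11:45, 12:40-13:20 (add 8h to convert from UTC-8).
Zubin in UTC: 09:55-14:45 (add 1h to convert from UTC-1).
Esperanza in UTC: 09:10-12:25, 15:25-16:55 (subtract 4h to convert from UTC+4).
Diego in UTC: 09:00-13:55, 16:10-17:25 (add 2h to convert from UTC-2).
Pita ∩ Zubin: 09:55-11:45, 12:40-13:20.
Pita ∩ Zubin ∩ Esperanza: 09:55-11:45.
Pita ∩ Zubin ∩ Esperanza ∩ Diego: 09:55-11:45.
The first common window of at least 90 minutes is 09:55-11:45, so the earliest start is 09:55.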